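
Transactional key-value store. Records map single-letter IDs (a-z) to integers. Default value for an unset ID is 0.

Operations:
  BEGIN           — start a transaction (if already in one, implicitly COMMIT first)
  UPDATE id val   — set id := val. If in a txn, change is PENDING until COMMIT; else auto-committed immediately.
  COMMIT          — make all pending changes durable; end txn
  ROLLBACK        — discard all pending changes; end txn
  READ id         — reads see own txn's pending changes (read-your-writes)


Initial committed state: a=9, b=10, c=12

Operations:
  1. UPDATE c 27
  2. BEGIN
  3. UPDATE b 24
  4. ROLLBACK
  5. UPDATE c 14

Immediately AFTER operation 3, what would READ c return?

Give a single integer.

Initial committed: {a=9, b=10, c=12}
Op 1: UPDATE c=27 (auto-commit; committed c=27)
Op 2: BEGIN: in_txn=True, pending={}
Op 3: UPDATE b=24 (pending; pending now {b=24})
After op 3: visible(c) = 27 (pending={b=24}, committed={a=9, b=10, c=27})

Answer: 27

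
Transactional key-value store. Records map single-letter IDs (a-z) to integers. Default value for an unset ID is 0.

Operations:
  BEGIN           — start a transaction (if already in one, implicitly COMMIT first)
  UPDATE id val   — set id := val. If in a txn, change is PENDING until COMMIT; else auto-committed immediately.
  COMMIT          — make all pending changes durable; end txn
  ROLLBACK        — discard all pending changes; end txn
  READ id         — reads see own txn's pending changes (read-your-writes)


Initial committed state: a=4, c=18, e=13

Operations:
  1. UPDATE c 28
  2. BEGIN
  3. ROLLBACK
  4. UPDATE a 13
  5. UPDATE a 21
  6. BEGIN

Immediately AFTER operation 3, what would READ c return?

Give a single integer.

Initial committed: {a=4, c=18, e=13}
Op 1: UPDATE c=28 (auto-commit; committed c=28)
Op 2: BEGIN: in_txn=True, pending={}
Op 3: ROLLBACK: discarded pending []; in_txn=False
After op 3: visible(c) = 28 (pending={}, committed={a=4, c=28, e=13})

Answer: 28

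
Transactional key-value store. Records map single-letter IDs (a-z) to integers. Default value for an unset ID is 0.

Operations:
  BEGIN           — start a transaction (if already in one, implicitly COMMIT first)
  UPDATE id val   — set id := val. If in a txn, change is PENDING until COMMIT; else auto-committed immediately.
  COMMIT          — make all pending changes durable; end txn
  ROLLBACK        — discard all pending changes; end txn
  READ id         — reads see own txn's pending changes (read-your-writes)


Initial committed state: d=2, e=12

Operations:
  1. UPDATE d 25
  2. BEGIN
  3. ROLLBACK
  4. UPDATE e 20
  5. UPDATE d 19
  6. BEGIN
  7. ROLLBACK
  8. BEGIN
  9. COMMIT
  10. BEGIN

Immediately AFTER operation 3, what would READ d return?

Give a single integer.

Answer: 25

Derivation:
Initial committed: {d=2, e=12}
Op 1: UPDATE d=25 (auto-commit; committed d=25)
Op 2: BEGIN: in_txn=True, pending={}
Op 3: ROLLBACK: discarded pending []; in_txn=False
After op 3: visible(d) = 25 (pending={}, committed={d=25, e=12})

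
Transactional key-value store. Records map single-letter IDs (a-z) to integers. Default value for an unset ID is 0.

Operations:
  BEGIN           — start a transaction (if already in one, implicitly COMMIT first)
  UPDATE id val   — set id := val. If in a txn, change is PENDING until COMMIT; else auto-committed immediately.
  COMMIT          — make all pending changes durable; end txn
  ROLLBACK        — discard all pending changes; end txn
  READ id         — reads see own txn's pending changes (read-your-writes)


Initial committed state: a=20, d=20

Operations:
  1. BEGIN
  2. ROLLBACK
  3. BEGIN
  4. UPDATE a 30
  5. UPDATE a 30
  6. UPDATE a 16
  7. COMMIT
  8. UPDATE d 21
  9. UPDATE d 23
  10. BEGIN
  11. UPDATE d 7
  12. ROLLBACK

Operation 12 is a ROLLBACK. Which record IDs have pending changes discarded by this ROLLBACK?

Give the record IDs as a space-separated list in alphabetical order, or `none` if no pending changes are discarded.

Answer: d

Derivation:
Initial committed: {a=20, d=20}
Op 1: BEGIN: in_txn=True, pending={}
Op 2: ROLLBACK: discarded pending []; in_txn=False
Op 3: BEGIN: in_txn=True, pending={}
Op 4: UPDATE a=30 (pending; pending now {a=30})
Op 5: UPDATE a=30 (pending; pending now {a=30})
Op 6: UPDATE a=16 (pending; pending now {a=16})
Op 7: COMMIT: merged ['a'] into committed; committed now {a=16, d=20}
Op 8: UPDATE d=21 (auto-commit; committed d=21)
Op 9: UPDATE d=23 (auto-commit; committed d=23)
Op 10: BEGIN: in_txn=True, pending={}
Op 11: UPDATE d=7 (pending; pending now {d=7})
Op 12: ROLLBACK: discarded pending ['d']; in_txn=False
ROLLBACK at op 12 discards: ['d']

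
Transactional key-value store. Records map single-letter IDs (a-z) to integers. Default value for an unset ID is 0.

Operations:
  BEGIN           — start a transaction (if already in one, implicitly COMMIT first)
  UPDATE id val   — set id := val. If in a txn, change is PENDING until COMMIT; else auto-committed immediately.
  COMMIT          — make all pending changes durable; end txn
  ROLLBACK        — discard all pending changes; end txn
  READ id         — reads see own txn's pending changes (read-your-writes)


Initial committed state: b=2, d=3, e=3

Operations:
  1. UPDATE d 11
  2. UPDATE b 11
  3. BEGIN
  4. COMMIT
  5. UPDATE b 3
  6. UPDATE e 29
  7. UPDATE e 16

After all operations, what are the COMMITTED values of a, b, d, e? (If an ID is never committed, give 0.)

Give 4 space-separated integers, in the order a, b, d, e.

Initial committed: {b=2, d=3, e=3}
Op 1: UPDATE d=11 (auto-commit; committed d=11)
Op 2: UPDATE b=11 (auto-commit; committed b=11)
Op 3: BEGIN: in_txn=True, pending={}
Op 4: COMMIT: merged [] into committed; committed now {b=11, d=11, e=3}
Op 5: UPDATE b=3 (auto-commit; committed b=3)
Op 6: UPDATE e=29 (auto-commit; committed e=29)
Op 7: UPDATE e=16 (auto-commit; committed e=16)
Final committed: {b=3, d=11, e=16}

Answer: 0 3 11 16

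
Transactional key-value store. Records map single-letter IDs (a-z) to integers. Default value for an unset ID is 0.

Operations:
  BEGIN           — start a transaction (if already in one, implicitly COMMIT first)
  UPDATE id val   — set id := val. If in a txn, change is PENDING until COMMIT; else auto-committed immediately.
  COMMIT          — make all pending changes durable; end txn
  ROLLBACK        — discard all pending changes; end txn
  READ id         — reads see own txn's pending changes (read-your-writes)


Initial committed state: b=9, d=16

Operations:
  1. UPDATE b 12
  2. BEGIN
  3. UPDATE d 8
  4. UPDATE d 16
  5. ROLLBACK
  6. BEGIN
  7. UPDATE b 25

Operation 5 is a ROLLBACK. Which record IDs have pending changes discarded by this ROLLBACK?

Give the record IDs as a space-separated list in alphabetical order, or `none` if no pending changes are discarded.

Initial committed: {b=9, d=16}
Op 1: UPDATE b=12 (auto-commit; committed b=12)
Op 2: BEGIN: in_txn=True, pending={}
Op 3: UPDATE d=8 (pending; pending now {d=8})
Op 4: UPDATE d=16 (pending; pending now {d=16})
Op 5: ROLLBACK: discarded pending ['d']; in_txn=False
Op 6: BEGIN: in_txn=True, pending={}
Op 7: UPDATE b=25 (pending; pending now {b=25})
ROLLBACK at op 5 discards: ['d']

Answer: d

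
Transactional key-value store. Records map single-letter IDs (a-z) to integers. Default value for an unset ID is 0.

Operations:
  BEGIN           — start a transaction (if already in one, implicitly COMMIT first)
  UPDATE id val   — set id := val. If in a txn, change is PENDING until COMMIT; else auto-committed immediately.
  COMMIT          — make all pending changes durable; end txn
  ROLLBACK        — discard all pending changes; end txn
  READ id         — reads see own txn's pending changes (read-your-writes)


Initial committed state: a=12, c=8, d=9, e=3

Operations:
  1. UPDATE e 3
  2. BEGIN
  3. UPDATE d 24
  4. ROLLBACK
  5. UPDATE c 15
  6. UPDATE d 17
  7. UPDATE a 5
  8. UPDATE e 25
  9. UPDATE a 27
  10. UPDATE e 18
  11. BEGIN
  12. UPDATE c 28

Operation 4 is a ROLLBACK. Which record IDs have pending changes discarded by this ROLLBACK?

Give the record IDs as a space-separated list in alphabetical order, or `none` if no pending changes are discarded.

Answer: d

Derivation:
Initial committed: {a=12, c=8, d=9, e=3}
Op 1: UPDATE e=3 (auto-commit; committed e=3)
Op 2: BEGIN: in_txn=True, pending={}
Op 3: UPDATE d=24 (pending; pending now {d=24})
Op 4: ROLLBACK: discarded pending ['d']; in_txn=False
Op 5: UPDATE c=15 (auto-commit; committed c=15)
Op 6: UPDATE d=17 (auto-commit; committed d=17)
Op 7: UPDATE a=5 (auto-commit; committed a=5)
Op 8: UPDATE e=25 (auto-commit; committed e=25)
Op 9: UPDATE a=27 (auto-commit; committed a=27)
Op 10: UPDATE e=18 (auto-commit; committed e=18)
Op 11: BEGIN: in_txn=True, pending={}
Op 12: UPDATE c=28 (pending; pending now {c=28})
ROLLBACK at op 4 discards: ['d']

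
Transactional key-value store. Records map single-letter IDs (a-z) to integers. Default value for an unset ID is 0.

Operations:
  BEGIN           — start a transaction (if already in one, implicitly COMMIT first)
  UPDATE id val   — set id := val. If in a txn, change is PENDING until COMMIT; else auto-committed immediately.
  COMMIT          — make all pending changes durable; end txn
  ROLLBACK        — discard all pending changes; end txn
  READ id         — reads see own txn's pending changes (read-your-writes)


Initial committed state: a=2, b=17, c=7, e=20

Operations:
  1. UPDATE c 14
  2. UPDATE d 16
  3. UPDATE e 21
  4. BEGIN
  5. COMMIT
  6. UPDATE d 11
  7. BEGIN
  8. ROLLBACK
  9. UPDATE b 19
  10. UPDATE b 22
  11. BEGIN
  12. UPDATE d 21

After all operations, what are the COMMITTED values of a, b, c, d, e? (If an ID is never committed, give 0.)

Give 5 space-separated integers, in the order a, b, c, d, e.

Answer: 2 22 14 11 21

Derivation:
Initial committed: {a=2, b=17, c=7, e=20}
Op 1: UPDATE c=14 (auto-commit; committed c=14)
Op 2: UPDATE d=16 (auto-commit; committed d=16)
Op 3: UPDATE e=21 (auto-commit; committed e=21)
Op 4: BEGIN: in_txn=True, pending={}
Op 5: COMMIT: merged [] into committed; committed now {a=2, b=17, c=14, d=16, e=21}
Op 6: UPDATE d=11 (auto-commit; committed d=11)
Op 7: BEGIN: in_txn=True, pending={}
Op 8: ROLLBACK: discarded pending []; in_txn=False
Op 9: UPDATE b=19 (auto-commit; committed b=19)
Op 10: UPDATE b=22 (auto-commit; committed b=22)
Op 11: BEGIN: in_txn=True, pending={}
Op 12: UPDATE d=21 (pending; pending now {d=21})
Final committed: {a=2, b=22, c=14, d=11, e=21}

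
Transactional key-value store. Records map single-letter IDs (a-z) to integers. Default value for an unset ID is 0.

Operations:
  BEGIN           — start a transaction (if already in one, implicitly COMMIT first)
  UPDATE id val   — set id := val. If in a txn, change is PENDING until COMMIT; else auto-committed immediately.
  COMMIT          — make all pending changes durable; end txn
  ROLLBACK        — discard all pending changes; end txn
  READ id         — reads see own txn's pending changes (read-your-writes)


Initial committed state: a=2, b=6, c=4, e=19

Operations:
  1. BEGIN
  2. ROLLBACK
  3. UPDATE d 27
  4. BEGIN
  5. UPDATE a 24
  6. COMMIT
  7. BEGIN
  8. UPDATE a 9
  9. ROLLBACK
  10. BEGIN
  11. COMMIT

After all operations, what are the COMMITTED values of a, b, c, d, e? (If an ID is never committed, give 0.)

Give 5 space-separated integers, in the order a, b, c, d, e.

Answer: 24 6 4 27 19

Derivation:
Initial committed: {a=2, b=6, c=4, e=19}
Op 1: BEGIN: in_txn=True, pending={}
Op 2: ROLLBACK: discarded pending []; in_txn=False
Op 3: UPDATE d=27 (auto-commit; committed d=27)
Op 4: BEGIN: in_txn=True, pending={}
Op 5: UPDATE a=24 (pending; pending now {a=24})
Op 6: COMMIT: merged ['a'] into committed; committed now {a=24, b=6, c=4, d=27, e=19}
Op 7: BEGIN: in_txn=True, pending={}
Op 8: UPDATE a=9 (pending; pending now {a=9})
Op 9: ROLLBACK: discarded pending ['a']; in_txn=False
Op 10: BEGIN: in_txn=True, pending={}
Op 11: COMMIT: merged [] into committed; committed now {a=24, b=6, c=4, d=27, e=19}
Final committed: {a=24, b=6, c=4, d=27, e=19}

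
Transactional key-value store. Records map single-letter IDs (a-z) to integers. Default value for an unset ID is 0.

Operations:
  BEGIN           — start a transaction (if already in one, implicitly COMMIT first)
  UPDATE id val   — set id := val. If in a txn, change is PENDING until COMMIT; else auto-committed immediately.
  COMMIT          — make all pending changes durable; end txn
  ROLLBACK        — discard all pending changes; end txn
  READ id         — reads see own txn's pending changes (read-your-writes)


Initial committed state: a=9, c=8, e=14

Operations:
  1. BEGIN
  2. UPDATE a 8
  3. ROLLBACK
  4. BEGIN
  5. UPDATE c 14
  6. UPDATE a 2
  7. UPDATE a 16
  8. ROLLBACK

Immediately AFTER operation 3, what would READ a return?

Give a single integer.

Answer: 9

Derivation:
Initial committed: {a=9, c=8, e=14}
Op 1: BEGIN: in_txn=True, pending={}
Op 2: UPDATE a=8 (pending; pending now {a=8})
Op 3: ROLLBACK: discarded pending ['a']; in_txn=False
After op 3: visible(a) = 9 (pending={}, committed={a=9, c=8, e=14})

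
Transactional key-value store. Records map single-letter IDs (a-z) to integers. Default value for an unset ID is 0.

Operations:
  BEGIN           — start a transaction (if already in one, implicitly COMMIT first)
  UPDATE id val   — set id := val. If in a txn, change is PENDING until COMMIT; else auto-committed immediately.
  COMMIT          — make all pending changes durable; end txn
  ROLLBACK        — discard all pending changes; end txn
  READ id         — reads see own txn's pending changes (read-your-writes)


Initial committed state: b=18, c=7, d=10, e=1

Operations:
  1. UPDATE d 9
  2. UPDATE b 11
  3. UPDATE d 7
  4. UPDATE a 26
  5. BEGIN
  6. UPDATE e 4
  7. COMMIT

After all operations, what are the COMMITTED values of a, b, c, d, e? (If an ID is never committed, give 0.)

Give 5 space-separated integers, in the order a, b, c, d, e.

Answer: 26 11 7 7 4

Derivation:
Initial committed: {b=18, c=7, d=10, e=1}
Op 1: UPDATE d=9 (auto-commit; committed d=9)
Op 2: UPDATE b=11 (auto-commit; committed b=11)
Op 3: UPDATE d=7 (auto-commit; committed d=7)
Op 4: UPDATE a=26 (auto-commit; committed a=26)
Op 5: BEGIN: in_txn=True, pending={}
Op 6: UPDATE e=4 (pending; pending now {e=4})
Op 7: COMMIT: merged ['e'] into committed; committed now {a=26, b=11, c=7, d=7, e=4}
Final committed: {a=26, b=11, c=7, d=7, e=4}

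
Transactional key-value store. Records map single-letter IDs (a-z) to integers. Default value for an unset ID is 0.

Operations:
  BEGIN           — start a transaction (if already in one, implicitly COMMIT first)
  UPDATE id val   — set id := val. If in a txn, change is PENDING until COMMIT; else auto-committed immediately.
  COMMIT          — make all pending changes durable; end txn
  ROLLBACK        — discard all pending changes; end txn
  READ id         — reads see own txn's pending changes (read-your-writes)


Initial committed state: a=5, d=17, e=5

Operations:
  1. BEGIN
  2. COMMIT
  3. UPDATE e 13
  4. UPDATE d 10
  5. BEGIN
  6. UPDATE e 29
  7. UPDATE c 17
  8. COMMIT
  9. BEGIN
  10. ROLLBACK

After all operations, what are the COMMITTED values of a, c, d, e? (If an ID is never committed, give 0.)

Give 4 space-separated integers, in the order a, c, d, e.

Answer: 5 17 10 29

Derivation:
Initial committed: {a=5, d=17, e=5}
Op 1: BEGIN: in_txn=True, pending={}
Op 2: COMMIT: merged [] into committed; committed now {a=5, d=17, e=5}
Op 3: UPDATE e=13 (auto-commit; committed e=13)
Op 4: UPDATE d=10 (auto-commit; committed d=10)
Op 5: BEGIN: in_txn=True, pending={}
Op 6: UPDATE e=29 (pending; pending now {e=29})
Op 7: UPDATE c=17 (pending; pending now {c=17, e=29})
Op 8: COMMIT: merged ['c', 'e'] into committed; committed now {a=5, c=17, d=10, e=29}
Op 9: BEGIN: in_txn=True, pending={}
Op 10: ROLLBACK: discarded pending []; in_txn=False
Final committed: {a=5, c=17, d=10, e=29}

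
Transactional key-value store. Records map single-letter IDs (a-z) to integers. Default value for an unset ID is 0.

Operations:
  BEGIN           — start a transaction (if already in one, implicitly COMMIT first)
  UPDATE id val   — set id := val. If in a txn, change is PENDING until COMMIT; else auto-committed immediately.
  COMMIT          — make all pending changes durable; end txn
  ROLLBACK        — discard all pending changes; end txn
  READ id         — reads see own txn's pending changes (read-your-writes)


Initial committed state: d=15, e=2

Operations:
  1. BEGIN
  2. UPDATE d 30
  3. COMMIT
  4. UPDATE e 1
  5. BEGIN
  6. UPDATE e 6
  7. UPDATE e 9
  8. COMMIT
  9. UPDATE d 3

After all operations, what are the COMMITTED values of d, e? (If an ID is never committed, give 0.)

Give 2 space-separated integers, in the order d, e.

Initial committed: {d=15, e=2}
Op 1: BEGIN: in_txn=True, pending={}
Op 2: UPDATE d=30 (pending; pending now {d=30})
Op 3: COMMIT: merged ['d'] into committed; committed now {d=30, e=2}
Op 4: UPDATE e=1 (auto-commit; committed e=1)
Op 5: BEGIN: in_txn=True, pending={}
Op 6: UPDATE e=6 (pending; pending now {e=6})
Op 7: UPDATE e=9 (pending; pending now {e=9})
Op 8: COMMIT: merged ['e'] into committed; committed now {d=30, e=9}
Op 9: UPDATE d=3 (auto-commit; committed d=3)
Final committed: {d=3, e=9}

Answer: 3 9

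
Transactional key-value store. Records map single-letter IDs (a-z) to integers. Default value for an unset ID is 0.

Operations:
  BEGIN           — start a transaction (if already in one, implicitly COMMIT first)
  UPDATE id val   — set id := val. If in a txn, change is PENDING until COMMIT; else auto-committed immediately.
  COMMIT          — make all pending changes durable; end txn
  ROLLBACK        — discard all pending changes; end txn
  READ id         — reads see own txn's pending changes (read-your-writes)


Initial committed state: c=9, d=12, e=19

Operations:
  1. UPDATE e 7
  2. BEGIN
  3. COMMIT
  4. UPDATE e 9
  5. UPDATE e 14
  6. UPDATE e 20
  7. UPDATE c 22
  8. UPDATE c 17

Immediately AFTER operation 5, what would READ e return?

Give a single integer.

Answer: 14

Derivation:
Initial committed: {c=9, d=12, e=19}
Op 1: UPDATE e=7 (auto-commit; committed e=7)
Op 2: BEGIN: in_txn=True, pending={}
Op 3: COMMIT: merged [] into committed; committed now {c=9, d=12, e=7}
Op 4: UPDATE e=9 (auto-commit; committed e=9)
Op 5: UPDATE e=14 (auto-commit; committed e=14)
After op 5: visible(e) = 14 (pending={}, committed={c=9, d=12, e=14})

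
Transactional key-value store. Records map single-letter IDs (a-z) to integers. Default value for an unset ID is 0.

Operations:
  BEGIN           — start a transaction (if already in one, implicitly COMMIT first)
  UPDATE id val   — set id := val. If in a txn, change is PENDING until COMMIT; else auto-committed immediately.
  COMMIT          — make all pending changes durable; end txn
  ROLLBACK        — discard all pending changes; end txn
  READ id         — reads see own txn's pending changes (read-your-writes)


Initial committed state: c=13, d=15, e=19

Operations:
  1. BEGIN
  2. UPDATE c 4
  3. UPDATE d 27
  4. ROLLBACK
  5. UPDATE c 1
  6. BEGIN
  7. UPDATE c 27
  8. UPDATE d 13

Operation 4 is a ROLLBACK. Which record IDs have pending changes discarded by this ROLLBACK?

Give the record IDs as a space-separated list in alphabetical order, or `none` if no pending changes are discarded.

Initial committed: {c=13, d=15, e=19}
Op 1: BEGIN: in_txn=True, pending={}
Op 2: UPDATE c=4 (pending; pending now {c=4})
Op 3: UPDATE d=27 (pending; pending now {c=4, d=27})
Op 4: ROLLBACK: discarded pending ['c', 'd']; in_txn=False
Op 5: UPDATE c=1 (auto-commit; committed c=1)
Op 6: BEGIN: in_txn=True, pending={}
Op 7: UPDATE c=27 (pending; pending now {c=27})
Op 8: UPDATE d=13 (pending; pending now {c=27, d=13})
ROLLBACK at op 4 discards: ['c', 'd']

Answer: c d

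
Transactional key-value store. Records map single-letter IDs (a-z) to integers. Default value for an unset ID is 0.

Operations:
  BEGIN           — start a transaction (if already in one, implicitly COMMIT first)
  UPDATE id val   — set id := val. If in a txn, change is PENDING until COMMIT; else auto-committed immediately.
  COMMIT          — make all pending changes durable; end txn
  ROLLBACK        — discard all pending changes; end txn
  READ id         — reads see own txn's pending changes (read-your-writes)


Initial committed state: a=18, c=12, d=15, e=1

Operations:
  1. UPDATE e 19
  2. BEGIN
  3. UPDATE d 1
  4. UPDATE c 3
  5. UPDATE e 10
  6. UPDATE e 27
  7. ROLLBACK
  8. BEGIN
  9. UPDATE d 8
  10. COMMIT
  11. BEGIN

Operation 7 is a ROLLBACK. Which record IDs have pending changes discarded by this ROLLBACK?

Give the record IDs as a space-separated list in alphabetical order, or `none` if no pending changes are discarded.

Initial committed: {a=18, c=12, d=15, e=1}
Op 1: UPDATE e=19 (auto-commit; committed e=19)
Op 2: BEGIN: in_txn=True, pending={}
Op 3: UPDATE d=1 (pending; pending now {d=1})
Op 4: UPDATE c=3 (pending; pending now {c=3, d=1})
Op 5: UPDATE e=10 (pending; pending now {c=3, d=1, e=10})
Op 6: UPDATE e=27 (pending; pending now {c=3, d=1, e=27})
Op 7: ROLLBACK: discarded pending ['c', 'd', 'e']; in_txn=False
Op 8: BEGIN: in_txn=True, pending={}
Op 9: UPDATE d=8 (pending; pending now {d=8})
Op 10: COMMIT: merged ['d'] into committed; committed now {a=18, c=12, d=8, e=19}
Op 11: BEGIN: in_txn=True, pending={}
ROLLBACK at op 7 discards: ['c', 'd', 'e']

Answer: c d e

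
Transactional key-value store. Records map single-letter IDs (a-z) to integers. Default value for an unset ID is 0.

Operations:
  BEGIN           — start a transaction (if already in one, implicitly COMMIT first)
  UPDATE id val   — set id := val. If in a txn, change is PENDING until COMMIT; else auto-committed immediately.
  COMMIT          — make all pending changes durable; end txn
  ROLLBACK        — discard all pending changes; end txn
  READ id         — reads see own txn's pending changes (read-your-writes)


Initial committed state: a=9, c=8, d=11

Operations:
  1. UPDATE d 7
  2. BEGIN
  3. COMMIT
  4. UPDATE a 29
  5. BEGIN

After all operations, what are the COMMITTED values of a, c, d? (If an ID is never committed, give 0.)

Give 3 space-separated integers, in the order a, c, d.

Initial committed: {a=9, c=8, d=11}
Op 1: UPDATE d=7 (auto-commit; committed d=7)
Op 2: BEGIN: in_txn=True, pending={}
Op 3: COMMIT: merged [] into committed; committed now {a=9, c=8, d=7}
Op 4: UPDATE a=29 (auto-commit; committed a=29)
Op 5: BEGIN: in_txn=True, pending={}
Final committed: {a=29, c=8, d=7}

Answer: 29 8 7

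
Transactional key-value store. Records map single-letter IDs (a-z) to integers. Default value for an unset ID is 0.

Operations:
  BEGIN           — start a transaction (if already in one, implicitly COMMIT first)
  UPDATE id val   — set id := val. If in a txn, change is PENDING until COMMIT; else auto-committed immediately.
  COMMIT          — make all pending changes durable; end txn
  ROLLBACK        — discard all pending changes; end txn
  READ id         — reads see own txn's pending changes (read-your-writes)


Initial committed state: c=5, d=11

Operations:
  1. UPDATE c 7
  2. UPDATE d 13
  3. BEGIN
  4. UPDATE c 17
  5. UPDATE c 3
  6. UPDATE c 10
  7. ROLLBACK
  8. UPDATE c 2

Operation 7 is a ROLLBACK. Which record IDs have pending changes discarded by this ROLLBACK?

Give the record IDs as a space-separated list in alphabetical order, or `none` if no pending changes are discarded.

Initial committed: {c=5, d=11}
Op 1: UPDATE c=7 (auto-commit; committed c=7)
Op 2: UPDATE d=13 (auto-commit; committed d=13)
Op 3: BEGIN: in_txn=True, pending={}
Op 4: UPDATE c=17 (pending; pending now {c=17})
Op 5: UPDATE c=3 (pending; pending now {c=3})
Op 6: UPDATE c=10 (pending; pending now {c=10})
Op 7: ROLLBACK: discarded pending ['c']; in_txn=False
Op 8: UPDATE c=2 (auto-commit; committed c=2)
ROLLBACK at op 7 discards: ['c']

Answer: c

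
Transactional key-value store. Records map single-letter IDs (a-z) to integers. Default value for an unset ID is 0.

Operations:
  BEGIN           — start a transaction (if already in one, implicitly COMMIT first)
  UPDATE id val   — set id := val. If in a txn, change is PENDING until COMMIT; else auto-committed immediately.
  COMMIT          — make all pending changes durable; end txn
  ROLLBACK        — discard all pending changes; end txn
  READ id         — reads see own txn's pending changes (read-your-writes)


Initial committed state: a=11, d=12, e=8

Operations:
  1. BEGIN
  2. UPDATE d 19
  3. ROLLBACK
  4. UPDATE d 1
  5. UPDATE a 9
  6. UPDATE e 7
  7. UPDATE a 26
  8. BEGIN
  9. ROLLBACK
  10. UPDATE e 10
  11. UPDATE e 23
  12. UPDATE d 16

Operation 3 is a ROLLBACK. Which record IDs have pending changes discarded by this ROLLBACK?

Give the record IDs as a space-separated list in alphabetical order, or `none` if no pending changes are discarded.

Answer: d

Derivation:
Initial committed: {a=11, d=12, e=8}
Op 1: BEGIN: in_txn=True, pending={}
Op 2: UPDATE d=19 (pending; pending now {d=19})
Op 3: ROLLBACK: discarded pending ['d']; in_txn=False
Op 4: UPDATE d=1 (auto-commit; committed d=1)
Op 5: UPDATE a=9 (auto-commit; committed a=9)
Op 6: UPDATE e=7 (auto-commit; committed e=7)
Op 7: UPDATE a=26 (auto-commit; committed a=26)
Op 8: BEGIN: in_txn=True, pending={}
Op 9: ROLLBACK: discarded pending []; in_txn=False
Op 10: UPDATE e=10 (auto-commit; committed e=10)
Op 11: UPDATE e=23 (auto-commit; committed e=23)
Op 12: UPDATE d=16 (auto-commit; committed d=16)
ROLLBACK at op 3 discards: ['d']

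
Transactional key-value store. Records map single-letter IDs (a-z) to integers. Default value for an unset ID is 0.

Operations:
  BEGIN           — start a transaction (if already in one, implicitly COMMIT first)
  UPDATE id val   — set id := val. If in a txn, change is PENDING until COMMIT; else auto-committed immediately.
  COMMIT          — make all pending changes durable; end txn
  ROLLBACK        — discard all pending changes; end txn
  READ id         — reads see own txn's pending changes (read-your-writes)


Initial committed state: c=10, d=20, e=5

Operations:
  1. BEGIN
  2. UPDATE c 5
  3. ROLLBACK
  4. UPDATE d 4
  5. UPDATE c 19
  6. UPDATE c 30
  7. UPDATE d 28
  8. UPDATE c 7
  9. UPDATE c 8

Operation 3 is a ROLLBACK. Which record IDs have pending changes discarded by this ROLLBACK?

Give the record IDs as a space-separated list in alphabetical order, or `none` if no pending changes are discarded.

Answer: c

Derivation:
Initial committed: {c=10, d=20, e=5}
Op 1: BEGIN: in_txn=True, pending={}
Op 2: UPDATE c=5 (pending; pending now {c=5})
Op 3: ROLLBACK: discarded pending ['c']; in_txn=False
Op 4: UPDATE d=4 (auto-commit; committed d=4)
Op 5: UPDATE c=19 (auto-commit; committed c=19)
Op 6: UPDATE c=30 (auto-commit; committed c=30)
Op 7: UPDATE d=28 (auto-commit; committed d=28)
Op 8: UPDATE c=7 (auto-commit; committed c=7)
Op 9: UPDATE c=8 (auto-commit; committed c=8)
ROLLBACK at op 3 discards: ['c']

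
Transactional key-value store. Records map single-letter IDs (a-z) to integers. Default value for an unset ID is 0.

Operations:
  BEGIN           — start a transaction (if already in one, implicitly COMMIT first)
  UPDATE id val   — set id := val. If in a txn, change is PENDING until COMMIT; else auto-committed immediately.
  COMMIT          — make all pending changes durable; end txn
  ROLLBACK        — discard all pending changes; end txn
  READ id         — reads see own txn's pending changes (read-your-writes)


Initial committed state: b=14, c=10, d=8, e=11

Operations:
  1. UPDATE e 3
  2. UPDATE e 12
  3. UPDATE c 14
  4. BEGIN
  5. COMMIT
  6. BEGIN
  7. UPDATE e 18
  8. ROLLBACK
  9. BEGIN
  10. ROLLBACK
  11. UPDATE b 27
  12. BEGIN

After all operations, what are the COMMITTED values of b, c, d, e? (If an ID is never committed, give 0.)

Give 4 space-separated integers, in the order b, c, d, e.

Initial committed: {b=14, c=10, d=8, e=11}
Op 1: UPDATE e=3 (auto-commit; committed e=3)
Op 2: UPDATE e=12 (auto-commit; committed e=12)
Op 3: UPDATE c=14 (auto-commit; committed c=14)
Op 4: BEGIN: in_txn=True, pending={}
Op 5: COMMIT: merged [] into committed; committed now {b=14, c=14, d=8, e=12}
Op 6: BEGIN: in_txn=True, pending={}
Op 7: UPDATE e=18 (pending; pending now {e=18})
Op 8: ROLLBACK: discarded pending ['e']; in_txn=False
Op 9: BEGIN: in_txn=True, pending={}
Op 10: ROLLBACK: discarded pending []; in_txn=False
Op 11: UPDATE b=27 (auto-commit; committed b=27)
Op 12: BEGIN: in_txn=True, pending={}
Final committed: {b=27, c=14, d=8, e=12}

Answer: 27 14 8 12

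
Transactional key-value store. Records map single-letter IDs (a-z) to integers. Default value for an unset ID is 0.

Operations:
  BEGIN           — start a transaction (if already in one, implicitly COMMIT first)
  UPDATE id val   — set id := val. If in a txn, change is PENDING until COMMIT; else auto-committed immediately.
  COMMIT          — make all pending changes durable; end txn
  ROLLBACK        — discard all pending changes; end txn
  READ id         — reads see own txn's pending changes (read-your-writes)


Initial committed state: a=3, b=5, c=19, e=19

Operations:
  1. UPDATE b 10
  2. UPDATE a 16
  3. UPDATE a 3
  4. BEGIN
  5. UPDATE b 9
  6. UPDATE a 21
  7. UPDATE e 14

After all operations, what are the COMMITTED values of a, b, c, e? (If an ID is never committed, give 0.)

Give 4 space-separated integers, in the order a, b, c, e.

Answer: 3 10 19 19

Derivation:
Initial committed: {a=3, b=5, c=19, e=19}
Op 1: UPDATE b=10 (auto-commit; committed b=10)
Op 2: UPDATE a=16 (auto-commit; committed a=16)
Op 3: UPDATE a=3 (auto-commit; committed a=3)
Op 4: BEGIN: in_txn=True, pending={}
Op 5: UPDATE b=9 (pending; pending now {b=9})
Op 6: UPDATE a=21 (pending; pending now {a=21, b=9})
Op 7: UPDATE e=14 (pending; pending now {a=21, b=9, e=14})
Final committed: {a=3, b=10, c=19, e=19}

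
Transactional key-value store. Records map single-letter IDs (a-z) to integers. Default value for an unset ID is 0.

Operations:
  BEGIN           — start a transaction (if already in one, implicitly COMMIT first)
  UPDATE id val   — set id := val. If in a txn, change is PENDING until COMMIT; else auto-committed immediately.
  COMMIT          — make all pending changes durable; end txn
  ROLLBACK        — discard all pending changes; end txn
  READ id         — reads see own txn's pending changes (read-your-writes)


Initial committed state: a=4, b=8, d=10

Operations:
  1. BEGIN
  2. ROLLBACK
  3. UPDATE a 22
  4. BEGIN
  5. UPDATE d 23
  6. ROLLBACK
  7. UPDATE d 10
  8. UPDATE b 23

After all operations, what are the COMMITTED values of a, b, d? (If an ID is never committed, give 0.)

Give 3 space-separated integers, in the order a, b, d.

Initial committed: {a=4, b=8, d=10}
Op 1: BEGIN: in_txn=True, pending={}
Op 2: ROLLBACK: discarded pending []; in_txn=False
Op 3: UPDATE a=22 (auto-commit; committed a=22)
Op 4: BEGIN: in_txn=True, pending={}
Op 5: UPDATE d=23 (pending; pending now {d=23})
Op 6: ROLLBACK: discarded pending ['d']; in_txn=False
Op 7: UPDATE d=10 (auto-commit; committed d=10)
Op 8: UPDATE b=23 (auto-commit; committed b=23)
Final committed: {a=22, b=23, d=10}

Answer: 22 23 10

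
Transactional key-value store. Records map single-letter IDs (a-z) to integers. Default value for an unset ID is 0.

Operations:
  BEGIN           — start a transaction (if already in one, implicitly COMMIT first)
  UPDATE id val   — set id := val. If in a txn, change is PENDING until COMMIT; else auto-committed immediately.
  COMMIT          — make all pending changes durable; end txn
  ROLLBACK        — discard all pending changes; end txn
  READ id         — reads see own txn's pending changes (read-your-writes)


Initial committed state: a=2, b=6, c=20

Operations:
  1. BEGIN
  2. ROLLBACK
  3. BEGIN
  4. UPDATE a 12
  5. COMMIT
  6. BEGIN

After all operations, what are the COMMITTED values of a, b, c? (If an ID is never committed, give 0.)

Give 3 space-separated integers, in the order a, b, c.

Initial committed: {a=2, b=6, c=20}
Op 1: BEGIN: in_txn=True, pending={}
Op 2: ROLLBACK: discarded pending []; in_txn=False
Op 3: BEGIN: in_txn=True, pending={}
Op 4: UPDATE a=12 (pending; pending now {a=12})
Op 5: COMMIT: merged ['a'] into committed; committed now {a=12, b=6, c=20}
Op 6: BEGIN: in_txn=True, pending={}
Final committed: {a=12, b=6, c=20}

Answer: 12 6 20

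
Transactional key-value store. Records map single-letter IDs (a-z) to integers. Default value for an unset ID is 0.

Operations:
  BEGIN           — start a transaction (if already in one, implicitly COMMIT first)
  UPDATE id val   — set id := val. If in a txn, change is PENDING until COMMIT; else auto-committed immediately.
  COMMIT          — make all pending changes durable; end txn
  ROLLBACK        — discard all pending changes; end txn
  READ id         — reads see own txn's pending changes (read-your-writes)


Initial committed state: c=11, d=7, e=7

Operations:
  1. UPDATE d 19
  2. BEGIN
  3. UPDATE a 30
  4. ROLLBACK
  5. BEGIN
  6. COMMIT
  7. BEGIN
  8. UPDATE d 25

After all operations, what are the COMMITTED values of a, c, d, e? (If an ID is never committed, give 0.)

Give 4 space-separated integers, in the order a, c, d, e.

Answer: 0 11 19 7

Derivation:
Initial committed: {c=11, d=7, e=7}
Op 1: UPDATE d=19 (auto-commit; committed d=19)
Op 2: BEGIN: in_txn=True, pending={}
Op 3: UPDATE a=30 (pending; pending now {a=30})
Op 4: ROLLBACK: discarded pending ['a']; in_txn=False
Op 5: BEGIN: in_txn=True, pending={}
Op 6: COMMIT: merged [] into committed; committed now {c=11, d=19, e=7}
Op 7: BEGIN: in_txn=True, pending={}
Op 8: UPDATE d=25 (pending; pending now {d=25})
Final committed: {c=11, d=19, e=7}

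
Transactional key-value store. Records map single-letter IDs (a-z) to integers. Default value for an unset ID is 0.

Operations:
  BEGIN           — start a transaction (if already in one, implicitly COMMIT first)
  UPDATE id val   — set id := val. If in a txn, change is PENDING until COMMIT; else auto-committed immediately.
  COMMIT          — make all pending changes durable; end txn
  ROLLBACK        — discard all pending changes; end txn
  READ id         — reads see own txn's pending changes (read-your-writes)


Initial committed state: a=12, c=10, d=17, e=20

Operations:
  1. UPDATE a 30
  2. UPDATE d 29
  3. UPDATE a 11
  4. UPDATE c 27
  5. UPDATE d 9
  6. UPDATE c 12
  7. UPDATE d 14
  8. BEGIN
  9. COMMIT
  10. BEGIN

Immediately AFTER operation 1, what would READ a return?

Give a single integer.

Initial committed: {a=12, c=10, d=17, e=20}
Op 1: UPDATE a=30 (auto-commit; committed a=30)
After op 1: visible(a) = 30 (pending={}, committed={a=30, c=10, d=17, e=20})

Answer: 30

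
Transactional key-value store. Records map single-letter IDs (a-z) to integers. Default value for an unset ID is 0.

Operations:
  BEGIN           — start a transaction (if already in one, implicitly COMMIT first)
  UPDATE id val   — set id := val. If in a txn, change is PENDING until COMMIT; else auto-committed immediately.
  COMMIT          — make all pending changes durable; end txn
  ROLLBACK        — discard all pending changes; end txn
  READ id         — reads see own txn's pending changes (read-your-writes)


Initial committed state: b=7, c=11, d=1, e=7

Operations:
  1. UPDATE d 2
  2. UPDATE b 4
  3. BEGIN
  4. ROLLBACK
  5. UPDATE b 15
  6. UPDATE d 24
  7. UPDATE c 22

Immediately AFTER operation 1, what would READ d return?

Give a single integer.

Answer: 2

Derivation:
Initial committed: {b=7, c=11, d=1, e=7}
Op 1: UPDATE d=2 (auto-commit; committed d=2)
After op 1: visible(d) = 2 (pending={}, committed={b=7, c=11, d=2, e=7})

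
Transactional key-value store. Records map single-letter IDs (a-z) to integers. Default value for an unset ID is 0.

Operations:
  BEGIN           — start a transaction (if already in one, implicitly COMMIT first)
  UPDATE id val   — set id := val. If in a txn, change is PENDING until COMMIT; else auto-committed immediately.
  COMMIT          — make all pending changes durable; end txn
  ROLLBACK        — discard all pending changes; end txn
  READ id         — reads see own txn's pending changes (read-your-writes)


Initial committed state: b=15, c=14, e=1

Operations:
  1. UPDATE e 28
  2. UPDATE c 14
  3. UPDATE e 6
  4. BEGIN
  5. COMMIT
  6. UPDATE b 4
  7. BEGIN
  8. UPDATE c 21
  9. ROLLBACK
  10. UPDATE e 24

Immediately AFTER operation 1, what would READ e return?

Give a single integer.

Initial committed: {b=15, c=14, e=1}
Op 1: UPDATE e=28 (auto-commit; committed e=28)
After op 1: visible(e) = 28 (pending={}, committed={b=15, c=14, e=28})

Answer: 28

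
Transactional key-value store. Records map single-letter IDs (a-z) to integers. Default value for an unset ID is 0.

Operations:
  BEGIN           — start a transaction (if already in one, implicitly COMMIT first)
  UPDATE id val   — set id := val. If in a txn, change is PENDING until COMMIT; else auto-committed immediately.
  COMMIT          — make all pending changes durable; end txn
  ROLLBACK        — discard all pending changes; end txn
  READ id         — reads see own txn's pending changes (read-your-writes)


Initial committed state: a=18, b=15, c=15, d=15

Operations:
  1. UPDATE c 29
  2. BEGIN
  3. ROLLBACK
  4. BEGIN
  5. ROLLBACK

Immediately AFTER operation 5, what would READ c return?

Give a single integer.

Initial committed: {a=18, b=15, c=15, d=15}
Op 1: UPDATE c=29 (auto-commit; committed c=29)
Op 2: BEGIN: in_txn=True, pending={}
Op 3: ROLLBACK: discarded pending []; in_txn=False
Op 4: BEGIN: in_txn=True, pending={}
Op 5: ROLLBACK: discarded pending []; in_txn=False
After op 5: visible(c) = 29 (pending={}, committed={a=18, b=15, c=29, d=15})

Answer: 29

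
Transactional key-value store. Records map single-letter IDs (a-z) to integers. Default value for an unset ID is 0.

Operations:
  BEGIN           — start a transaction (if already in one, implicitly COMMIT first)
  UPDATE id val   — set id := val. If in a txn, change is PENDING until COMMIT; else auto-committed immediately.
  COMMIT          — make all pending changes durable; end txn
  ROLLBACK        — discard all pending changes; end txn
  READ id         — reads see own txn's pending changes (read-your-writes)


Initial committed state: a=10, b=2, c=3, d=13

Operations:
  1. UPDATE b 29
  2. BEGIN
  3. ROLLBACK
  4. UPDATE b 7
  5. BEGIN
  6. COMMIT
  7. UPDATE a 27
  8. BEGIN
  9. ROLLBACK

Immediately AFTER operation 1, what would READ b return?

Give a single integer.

Initial committed: {a=10, b=2, c=3, d=13}
Op 1: UPDATE b=29 (auto-commit; committed b=29)
After op 1: visible(b) = 29 (pending={}, committed={a=10, b=29, c=3, d=13})

Answer: 29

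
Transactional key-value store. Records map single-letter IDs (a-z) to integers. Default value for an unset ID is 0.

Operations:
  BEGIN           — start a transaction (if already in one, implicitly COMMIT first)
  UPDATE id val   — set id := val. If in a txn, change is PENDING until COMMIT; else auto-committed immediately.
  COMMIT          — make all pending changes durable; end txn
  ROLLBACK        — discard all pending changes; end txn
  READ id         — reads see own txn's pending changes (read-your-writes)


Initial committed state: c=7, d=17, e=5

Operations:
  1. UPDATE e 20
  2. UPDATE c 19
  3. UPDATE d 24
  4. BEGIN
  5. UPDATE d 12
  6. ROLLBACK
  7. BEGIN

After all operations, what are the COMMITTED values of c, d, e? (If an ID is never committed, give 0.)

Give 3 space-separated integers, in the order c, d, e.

Answer: 19 24 20

Derivation:
Initial committed: {c=7, d=17, e=5}
Op 1: UPDATE e=20 (auto-commit; committed e=20)
Op 2: UPDATE c=19 (auto-commit; committed c=19)
Op 3: UPDATE d=24 (auto-commit; committed d=24)
Op 4: BEGIN: in_txn=True, pending={}
Op 5: UPDATE d=12 (pending; pending now {d=12})
Op 6: ROLLBACK: discarded pending ['d']; in_txn=False
Op 7: BEGIN: in_txn=True, pending={}
Final committed: {c=19, d=24, e=20}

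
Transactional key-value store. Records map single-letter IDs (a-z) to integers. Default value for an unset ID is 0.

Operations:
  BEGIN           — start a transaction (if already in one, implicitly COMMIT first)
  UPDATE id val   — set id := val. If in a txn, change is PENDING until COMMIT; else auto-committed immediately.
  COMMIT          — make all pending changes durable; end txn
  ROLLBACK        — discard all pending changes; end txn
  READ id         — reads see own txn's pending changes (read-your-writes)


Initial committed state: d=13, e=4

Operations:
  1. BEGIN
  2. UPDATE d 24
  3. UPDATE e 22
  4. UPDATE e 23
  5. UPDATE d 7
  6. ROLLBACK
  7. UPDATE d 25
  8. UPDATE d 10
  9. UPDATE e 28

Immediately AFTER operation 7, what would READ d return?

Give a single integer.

Initial committed: {d=13, e=4}
Op 1: BEGIN: in_txn=True, pending={}
Op 2: UPDATE d=24 (pending; pending now {d=24})
Op 3: UPDATE e=22 (pending; pending now {d=24, e=22})
Op 4: UPDATE e=23 (pending; pending now {d=24, e=23})
Op 5: UPDATE d=7 (pending; pending now {d=7, e=23})
Op 6: ROLLBACK: discarded pending ['d', 'e']; in_txn=False
Op 7: UPDATE d=25 (auto-commit; committed d=25)
After op 7: visible(d) = 25 (pending={}, committed={d=25, e=4})

Answer: 25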